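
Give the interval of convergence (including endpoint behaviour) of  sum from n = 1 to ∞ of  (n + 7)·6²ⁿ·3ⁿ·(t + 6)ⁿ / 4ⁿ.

(-163/27, -161/27)

Apply the ratio test: |a_{n+1}| / |a_n| = [((n+1) + 7)/(n + 7)] · 36·3/4, which tends to 27 as n → ∞.
The series converges when 27 · |t + 6| < 1, giving R = 1/27.
Check t = -161/27: the n-th term does not approach 0; divergence by the term test.
At t = -163/27: the terms do not tend to 0, so the series diverges.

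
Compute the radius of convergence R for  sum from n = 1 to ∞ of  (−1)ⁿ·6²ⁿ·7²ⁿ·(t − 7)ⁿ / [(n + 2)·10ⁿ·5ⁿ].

R = 25/882

Apply the ratio test: |a_{n+1}| / |a_n| = [(n + 2)/((n+1) + 2)] · 36·49/(10·5), which tends to 882/25 as n → ∞.
Hence the series converges for |t − 7| < 1/(882/25) = 25/882, so the radius of convergence is 25/882.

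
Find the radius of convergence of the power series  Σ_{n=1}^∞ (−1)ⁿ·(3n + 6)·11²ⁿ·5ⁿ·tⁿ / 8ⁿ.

The ratio of consecutive coefficients is [(3(n+1) + 6)/(3n + 6)] · 121·5/8 → 605/8.
The series converges when 605/8 · |t| < 1, giving R = 8/605.

R = 8/605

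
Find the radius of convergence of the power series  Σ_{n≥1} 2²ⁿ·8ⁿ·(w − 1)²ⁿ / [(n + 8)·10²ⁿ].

R = 5√2/4

By the ratio test, |a_{n+1}/a_n| = [(n + 8)/((n+1) + 8)] · 4·8/100 → 8/25.
Writing y = (w − 1)², the series in y has radius 25/8, so |w − 1| < √(25/8) and R = 5√2/4.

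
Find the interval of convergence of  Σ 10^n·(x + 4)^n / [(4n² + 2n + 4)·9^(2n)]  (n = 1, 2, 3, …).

Ratio test: |a_{n+1}/a_n| = [(4n² + 2n + 4)/(4(n+1)² + 2(n+1) + 4)] · 10/81 → 10/81 as n → ∞.
Thus R = 1/(10/81) = 81/10.
Check x = 41/10: the terms are on the order of 1/n², so the series converges absolutely by comparison with the p-series (p = 2 > 1).
At x = -121/10: the terms are on the order of 1/n², so the series converges absolutely by comparison with the p-series (p = 2 > 1).

[-121/10, 41/10]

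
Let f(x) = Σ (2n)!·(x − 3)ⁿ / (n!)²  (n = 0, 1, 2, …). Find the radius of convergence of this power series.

R = 1/4

Ratio test: |a_{n+1}/a_n| = (2n+1)·(2n+2)/(n+1)² → 4 as n → ∞.
Convergence for |x − 3| · 4 < 1, i.e. |x − 3| < 1/4. So R = 1/4.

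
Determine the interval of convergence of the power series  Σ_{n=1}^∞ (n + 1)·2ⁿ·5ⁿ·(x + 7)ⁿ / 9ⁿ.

(-79/10, -61/10)

Ratio test: |a_{n+1}/a_n| = [((n+1) + 1)/(n + 1)] · 2·5/9 → 10/9 as n → ∞.
The series converges when 10/9 · |x + 7| < 1, giving R = 9/10.
At x = -61/10: the terms have absolute value of order n, which does not tend to 0, so the series diverges by the divergence test.
At x = -79/10: the terms have absolute value of order n, which does not tend to 0, so the series diverges by the divergence test.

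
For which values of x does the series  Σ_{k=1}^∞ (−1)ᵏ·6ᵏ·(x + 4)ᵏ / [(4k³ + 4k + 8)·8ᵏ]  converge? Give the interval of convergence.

[-16/3, -8/3]

The ratio of consecutive coefficients is [(4k³ + 4k + 8)/(4(k+1)³ + 4(k+1) + 8)] · 6/8 → 3/4.
Thus R = 1/(3/4) = 4/3.
Endpoint x = -8/3: the terms are on the order of 1/k³, so the series converges absolutely by comparison with the p-series (p = 3 > 1).
At x = -16/3: the series is dominated by a constant times Σ 1/k³, which converges (p = 3 > 1).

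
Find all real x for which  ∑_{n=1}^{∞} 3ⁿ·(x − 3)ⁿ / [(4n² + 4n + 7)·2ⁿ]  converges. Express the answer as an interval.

[7/3, 11/3]

Ratio test: |a_{n+1}/a_n| = [(4n² + 4n + 7)/(4(n+1)² + 4(n+1) + 7)] · 3/2 → 3/2 as n → ∞.
Convergence for |x − 3| · 3/2 < 1, i.e. |x − 3| < 2/3. So R = 2/3.
Check x = 11/3: the terms are on the order of 1/n², so the series converges absolutely by comparison with the p-series (p = 2 > 1).
When x = 7/3, absolute convergence follows by limit comparison with Σ 1/n².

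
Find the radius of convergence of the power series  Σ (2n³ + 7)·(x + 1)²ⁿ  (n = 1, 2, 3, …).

Ratio test: |a_{n+1}/a_n| = (2(n+1)³ + 7)/(2n³ + 7) → 1 as n → ∞.
Writing y = (x + 1)², the series in y has radius 1, so |x + 1| < √(1) = 1 and R = 1.

R = 1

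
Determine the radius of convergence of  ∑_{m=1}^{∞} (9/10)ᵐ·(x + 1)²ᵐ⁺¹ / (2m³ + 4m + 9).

The ratio of consecutive coefficients is [(2m³ + 4m + 9)/(2(m+1)³ + 4(m+1) + 9)] · 9/10 → 9/10.
Writing y = (x + 1)², the series in y has radius 10/9, so |x + 1| < √(10/9) and R = √10/3.

R = √10/3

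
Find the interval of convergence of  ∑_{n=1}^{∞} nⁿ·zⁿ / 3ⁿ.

Root test: |a_n|^(1/n) = n/3 → ∞.
Since the n-th root of |a_n| is unbounded, the series converges only at z = 0; R = 0.

{0}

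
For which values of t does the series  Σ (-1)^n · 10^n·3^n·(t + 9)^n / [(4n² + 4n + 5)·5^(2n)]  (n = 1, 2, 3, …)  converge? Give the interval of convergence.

By the ratio test, |a_{n+1}/a_n| = [(4n² + 4n + 5)/(4(n+1)² + 4(n+1) + 5)] · 10·3/25 → 6/5.
The series converges when 6/5 · |t + 9| < 1, giving R = 5/6.
When t = -49/6, absolute convergence follows by limit comparison with Σ 1/n².
When t = -59/6, absolute convergence follows by limit comparison with Σ 1/n².

[-59/6, -49/6]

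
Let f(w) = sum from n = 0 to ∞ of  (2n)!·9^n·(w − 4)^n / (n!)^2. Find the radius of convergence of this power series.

Ratio test: |a_{n+1}/a_n| = (2n+1)·(2n+2)/(n+1)² · 9 → 36 as n → ∞.
The series converges when 36 · |w − 4| < 1, giving R = 1/36.

R = 1/36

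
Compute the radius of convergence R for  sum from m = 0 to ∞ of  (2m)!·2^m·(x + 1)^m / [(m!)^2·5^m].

Ratio test: |a_{m+1}/a_m| = (2m+1)·(2m+2)/(m+1)² · 2/5 → 8/5 as m → ∞.
Hence the series converges for |x + 1| < 1/(8/5) = 5/8, so the radius of convergence is 5/8.

R = 5/8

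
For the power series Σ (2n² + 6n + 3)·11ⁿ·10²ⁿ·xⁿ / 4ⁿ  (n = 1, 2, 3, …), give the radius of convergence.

Ratio test: |a_{n+1}/a_n| = [(2(n+1)² + 6(n+1) + 3)/(2n² + 6n + 3)] · 11·100/4 → 275 as n → ∞.
The series converges when 275 · |x| < 1, giving R = 1/275.

R = 1/275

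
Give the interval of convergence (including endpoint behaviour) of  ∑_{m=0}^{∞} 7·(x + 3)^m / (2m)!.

The ratio of consecutive coefficients is 7/7 · 1/[(2m+1)·(2m+2)] → 0.
Since the limit is 0 < 1 for every x, the series converges on all of ℝ and R = ∞.

(−∞, ∞)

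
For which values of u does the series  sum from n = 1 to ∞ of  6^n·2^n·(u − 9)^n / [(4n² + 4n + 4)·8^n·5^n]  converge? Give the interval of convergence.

[17/3, 37/3]

Ratio test: |a_{n+1}/a_n| = [(4n² + 4n + 4)/(4(n+1)² + 4(n+1) + 4)] · 6·2/(8·5) → 3/10 as n → ∞.
Thus R = 1/(3/10) = 10/3.
At u = 37/3: the terms are on the order of 1/n², so the series converges absolutely by comparison with the p-series (p = 2 > 1).
Endpoint u = 17/3: the series is dominated by a constant times Σ 1/n², which converges (p = 2 > 1).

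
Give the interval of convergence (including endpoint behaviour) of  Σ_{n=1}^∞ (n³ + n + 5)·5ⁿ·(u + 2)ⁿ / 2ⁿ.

(-12/5, -8/5)

Ratio test: |a_{n+1}/a_n| = [((n+1)³ + (n+1) + 5)/(n³ + n + 5)] · 5/2 → 5/2 as n → ∞.
The series converges when 5/2 · |u + 2| < 1, giving R = 2/5.
When u = -8/5, the terms have absolute value of order n³, which does not tend to 0, so the series diverges by the divergence test.
When u = -12/5, the terms have absolute value of order n³, which does not tend to 0, so the series diverges by the divergence test.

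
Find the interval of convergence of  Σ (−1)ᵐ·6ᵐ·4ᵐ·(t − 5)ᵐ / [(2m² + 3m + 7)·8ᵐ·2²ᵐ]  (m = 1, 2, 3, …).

Ratio test: |a_{m+1}/a_m| = [(2m² + 3m + 7)/(2(m+1)² + 3(m+1) + 7)] · 6·4/(8·4) → 3/4 as m → ∞.
Hence the series converges for |t − 5| < 1/(3/4) = 4/3, so the radius of convergence is 4/3.
Endpoint t = 19/3: the series is dominated by a constant times Σ 1/m², which converges (p = 2 > 1).
Endpoint t = 11/3: absolute convergence follows by limit comparison with Σ 1/m².

[11/3, 19/3]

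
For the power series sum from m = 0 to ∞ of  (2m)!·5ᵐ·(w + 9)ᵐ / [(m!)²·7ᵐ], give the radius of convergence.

R = 7/20

By the ratio test, |a_{m+1}/a_m| = (2m+1)·(2m+2)/(m+1)² · 5/7 → 20/7.
Thus R = 1/(20/7) = 7/20.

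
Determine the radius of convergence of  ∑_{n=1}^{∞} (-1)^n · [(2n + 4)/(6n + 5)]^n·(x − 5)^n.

R = 3

Root test: |a_n|^(1/n) = (2n + 4)/(6n + 5) → 1/3.
Hence the series converges for |x − 5| < 1/(1/3) = 3, so the radius of convergence is 3.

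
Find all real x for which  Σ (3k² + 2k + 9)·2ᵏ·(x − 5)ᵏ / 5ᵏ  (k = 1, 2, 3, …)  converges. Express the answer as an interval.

(5/2, 15/2)

Apply the ratio test: |a_{k+1}| / |a_k| = [(3(k+1)² + 2(k+1) + 9)/(3k² + 2k + 9)] · 2/5, which tends to 2/5 as k → ∞.
Convergence for |x − 5| · 2/5 < 1, i.e. |x − 5| < 5/2. So R = 5/2.
Endpoint x = 15/2: the terms do not tend to 0, so the series diverges.
At x = 5/2: the terms have absolute value of order k², which does not tend to 0, so the series diverges by the divergence test.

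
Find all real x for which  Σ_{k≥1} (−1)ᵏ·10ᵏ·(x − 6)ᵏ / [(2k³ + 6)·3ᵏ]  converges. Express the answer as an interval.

Apply the ratio test: |a_{k+1}| / |a_k| = [(2k³ + 6)/(2(k+1)³ + 6)] · 10/3, which tends to 10/3 as k → ∞.
The series converges when 10/3 · |x − 6| < 1, giving R = 3/10.
Check x = 63/10: the series is dominated by a constant times Σ 1/k³, which converges (p = 3 > 1).
Check x = 57/10: the terms are on the order of 1/k³, so the series converges absolutely by comparison with the p-series (p = 3 > 1).

[57/10, 63/10]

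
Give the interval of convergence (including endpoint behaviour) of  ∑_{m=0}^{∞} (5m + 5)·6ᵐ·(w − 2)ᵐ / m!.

By the ratio test, |a_{m+1}/a_m| = (5(m+1) + 5)/(5m + 5) · 6 · 1/(m+1) → 0.
Since the limit is 0 < 1 for every w, the series converges on all of ℝ and R = ∞.

(−∞, ∞)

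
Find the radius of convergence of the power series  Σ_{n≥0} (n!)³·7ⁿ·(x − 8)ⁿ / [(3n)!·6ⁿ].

Apply the ratio test: |a_{n+1}| / |a_n| = (n+1)³/[(3n+1)·(3n+2)·(3n+3)] · 7/6, which tends to 7/162 as n → ∞.
Convergence for |x − 8| · 7/162 < 1, i.e. |x − 8| < 162/7. So R = 162/7.

R = 162/7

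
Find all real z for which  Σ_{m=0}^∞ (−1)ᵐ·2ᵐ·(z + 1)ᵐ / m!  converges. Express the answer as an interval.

(−∞, ∞)

By the ratio test, |a_{m+1}/a_m| = 2 · 1/(m+1) → 0.
The limit is 0, so the series converges for all z; R = ∞.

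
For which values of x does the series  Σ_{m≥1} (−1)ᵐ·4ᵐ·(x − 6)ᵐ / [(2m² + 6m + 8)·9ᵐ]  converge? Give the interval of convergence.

[15/4, 33/4]

By the ratio test, |a_{m+1}/a_m| = [(2m² + 6m + 8)/(2(m+1)² + 6(m+1) + 8)] · 4/9 → 4/9.
Convergence for |x − 6| · 4/9 < 1, i.e. |x − 6| < 9/4. So R = 9/4.
At x = 33/4: the series is dominated by a constant times Σ 1/m², which converges (p = 2 > 1).
When x = 15/4, the series is dominated by a constant times Σ 1/m², which converges (p = 2 > 1).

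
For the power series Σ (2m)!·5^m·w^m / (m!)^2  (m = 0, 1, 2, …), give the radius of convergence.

R = 1/20

The ratio of consecutive coefficients is (2m+1)·(2m+2)/(m+1)² · 5 → 20.
The series converges when 20 · |w| < 1, giving R = 1/20.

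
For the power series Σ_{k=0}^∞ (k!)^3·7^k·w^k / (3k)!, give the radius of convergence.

R = 27/7

By the ratio test, |a_{k+1}/a_k| = (k+1)³/[(3k+1)·(3k+2)·(3k+3)] · 7 → 7/27.
The series converges when 7/27 · |w| < 1, giving R = 27/7.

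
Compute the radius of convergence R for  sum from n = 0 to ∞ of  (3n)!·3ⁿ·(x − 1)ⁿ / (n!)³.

R = 1/81

By the ratio test, |a_{n+1}/a_n| = (3n+1)·(3n+2)·(3n+3)/(n+1)³ · 3 → 81.
Hence the series converges for |x − 1| < 1/(81) = 1/81, so the radius of convergence is 1/81.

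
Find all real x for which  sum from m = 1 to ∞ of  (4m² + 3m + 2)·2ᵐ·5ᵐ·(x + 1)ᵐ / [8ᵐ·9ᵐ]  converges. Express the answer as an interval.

The ratio of consecutive coefficients is [(4(m+1)² + 3(m+1) + 2)/(4m² + 3m + 2)] · 2·5/(8·9) → 5/36.
Thus R = 1/(5/36) = 36/5.
When x = 31/5, the m-th term does not approach 0; divergence by the term test.
When x = -41/5, the terms do not tend to 0, so the series diverges.

(-41/5, 31/5)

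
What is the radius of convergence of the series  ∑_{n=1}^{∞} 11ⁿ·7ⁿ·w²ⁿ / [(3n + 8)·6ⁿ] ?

The ratio of consecutive coefficients is [(3n + 8)/(3(n+1) + 8)] · 11·7/6 → 77/6.
Since the exponent of w increases by 2 each term, convergence requires |w|² < 6/77, hence R = √462/77.

R = √462/77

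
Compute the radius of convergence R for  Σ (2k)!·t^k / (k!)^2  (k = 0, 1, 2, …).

The ratio of consecutive coefficients is (2k+1)·(2k+2)/(k+1)² → 4.
Hence the series converges for |t| < 1/(4) = 1/4, so the radius of convergence is 1/4.

R = 1/4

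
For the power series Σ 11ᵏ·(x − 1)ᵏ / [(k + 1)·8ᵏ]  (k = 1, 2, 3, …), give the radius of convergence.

The ratio of consecutive coefficients is [(k + 1)/((k+1) + 1)] · 11/8 → 11/8.
The series converges when 11/8 · |x − 1| < 1, giving R = 8/11.

R = 8/11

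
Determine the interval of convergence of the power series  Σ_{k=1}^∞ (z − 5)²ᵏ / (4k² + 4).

The ratio of consecutive coefficients is (4k² + 4)/(4(k+1)² + 4) → 1.
Since the exponent of (z − 5) increases by 2 each term, convergence requires |z − 5|² < 1, hence R = 1.
When z = 6, the terms are on the order of 1/k², so the series converges absolutely by comparison with the p-series (p = 2 > 1).
When z = 4, the series is dominated by a constant times Σ 1/k², which converges (p = 2 > 1).

[4, 6]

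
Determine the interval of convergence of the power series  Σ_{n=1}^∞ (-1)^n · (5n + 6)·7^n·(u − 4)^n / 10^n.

(18/7, 38/7)

By the ratio test, |a_{n+1}/a_n| = [(5(n+1) + 6)/(5n + 6)] · 7/10 → 7/10.
Hence the series converges for |u − 4| < 1/(7/10) = 10/7, so the radius of convergence is 10/7.
When u = 38/7, the n-th term does not approach 0; divergence by the term test.
Endpoint u = 18/7: the terms have absolute value of order n, which does not tend to 0, so the series diverges by the divergence test.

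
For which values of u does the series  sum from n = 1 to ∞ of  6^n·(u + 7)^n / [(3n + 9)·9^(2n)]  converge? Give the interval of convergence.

[-41/2, 13/2)

Apply the ratio test: |a_{n+1}| / |a_n| = [(3n + 9)/(3(n+1) + 9)] · 6/81, which tends to 2/27 as n → ∞.
The series converges when 2/27 · |u + 7| < 1, giving R = 27/2.
At u = 13/2: the terms are asymptotic to a nonzero constant times 1/n, so the series diverges by limit comparison with Σ 1/n.
Check u = -41/2: the terms alternate in sign and decrease monotonically to 0 in absolute value (size ~ c/n), so the alternating series test gives convergence.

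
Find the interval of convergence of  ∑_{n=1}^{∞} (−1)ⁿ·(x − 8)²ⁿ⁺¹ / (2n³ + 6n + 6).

[7, 9]

Ratio test: |a_{n+1}/a_n| = (2n³ + 6n + 6)/(2(n+1)³ + 6(n+1) + 6) → 1 as n → ∞.
Writing y = (x − 8)², the series in y has radius 1, so |x − 8| < √(1) = 1 and R = 1.
At x = 9: the terms are on the order of 1/n³, so the series converges absolutely by comparison with the p-series (p = 3 > 1).
Check x = 7: the series is dominated by a constant times Σ 1/n³, which converges (p = 3 > 1).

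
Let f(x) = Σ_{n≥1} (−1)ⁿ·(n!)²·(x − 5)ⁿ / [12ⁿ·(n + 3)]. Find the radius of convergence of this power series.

R = 0

Apply the ratio test: |a_{n+1}| / |a_n| = (n+1)² · 1/12 · (n + 3)/((n+1) + 3), which tends to ∞ as n → ∞.
The ratio grows without bound, so the series diverges whenever (x − 5) ≠ 0; it converges only at x = 5. R = 0.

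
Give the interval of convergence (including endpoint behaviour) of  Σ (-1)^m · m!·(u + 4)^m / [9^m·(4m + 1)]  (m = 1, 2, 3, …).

{-4}

The ratio of consecutive coefficients is (m+1) · 1/9 · (4m + 1)/(4(m+1) + 1) → ∞.
The ratio grows without bound, so the series diverges whenever (u + 4) ≠ 0; it converges only at u = -4. R = 0.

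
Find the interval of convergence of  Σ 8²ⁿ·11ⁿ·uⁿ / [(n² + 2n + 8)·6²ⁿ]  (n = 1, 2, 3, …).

[-9/176, 9/176]

The ratio of consecutive coefficients is [(n² + 2n + 8)/((n+1)² + 2(n+1) + 8)] · 64·11/36 → 176/9.
Hence the series converges for |u| < 1/(176/9) = 9/176, so the radius of convergence is 9/176.
Check u = 9/176: the terms are on the order of 1/n², so the series converges absolutely by comparison with the p-series (p = 2 > 1).
Endpoint u = -9/176: the series is dominated by a constant times Σ 1/n², which converges (p = 2 > 1).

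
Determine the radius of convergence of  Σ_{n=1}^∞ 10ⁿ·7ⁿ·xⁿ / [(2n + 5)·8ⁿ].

R = 4/35

Apply the ratio test: |a_{n+1}| / |a_n| = [(2n + 5)/(2(n+1) + 5)] · 10·7/8, which tends to 35/4 as n → ∞.
The series converges when 35/4 · |x| < 1, giving R = 4/35.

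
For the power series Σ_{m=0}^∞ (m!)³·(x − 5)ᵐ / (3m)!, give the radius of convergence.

R = 27

The ratio of consecutive coefficients is (m+1)³/[(3m+1)·(3m+2)·(3m+3)] → 1/27.
Hence the series converges for |x − 5| < 1/(1/27) = 27, so the radius of convergence is 27.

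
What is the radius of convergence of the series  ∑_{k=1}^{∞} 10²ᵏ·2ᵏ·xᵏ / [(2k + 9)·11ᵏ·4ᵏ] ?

R = 11/50

Apply the ratio test: |a_{k+1}| / |a_k| = [(2k + 9)/(2(k+1) + 9)] · 100·2/(11·4), which tends to 50/11 as k → ∞.
Convergence for |x| · 50/11 < 1, i.e. |x| < 11/50. So R = 11/50.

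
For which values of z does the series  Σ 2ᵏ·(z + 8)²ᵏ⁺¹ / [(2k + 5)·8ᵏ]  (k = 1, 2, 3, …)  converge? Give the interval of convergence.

(-10, -6)

The ratio of consecutive coefficients is [(2k + 5)/(2(k+1) + 5)] · 2/8 → 1/4.
Writing y = (z + 8)², the series in y has radius 4, so |z + 8| < √(4) = 2 and R = 2.
Check z = -6: comparison with the harmonic series Σ 1/k shows the series diverges.
At z = -10: comparison with the harmonic series Σ 1/k shows the series diverges.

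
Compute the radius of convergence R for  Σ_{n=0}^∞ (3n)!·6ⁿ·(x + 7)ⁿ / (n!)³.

R = 1/162

By the ratio test, |a_{n+1}/a_n| = (3n+1)·(3n+2)·(3n+3)/(n+1)³ · 6 → 162.
The series converges when 162 · |x + 7| < 1, giving R = 1/162.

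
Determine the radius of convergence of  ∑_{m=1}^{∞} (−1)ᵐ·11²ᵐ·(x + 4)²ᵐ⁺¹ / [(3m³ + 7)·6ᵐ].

The ratio of consecutive coefficients is [(3m³ + 7)/(3(m+1)³ + 7)] · 121/6 → 121/6.
Writing y = (x + 4)², the series in y has radius 6/121, so |x + 4| < √(6/121) and R = √6/11.

R = √6/11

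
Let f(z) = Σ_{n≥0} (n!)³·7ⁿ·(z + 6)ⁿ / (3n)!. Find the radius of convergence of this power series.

By the ratio test, |a_{n+1}/a_n| = (n+1)³/[(3n+1)·(3n+2)·(3n+3)] · 7 → 7/27.
Thus R = 1/(7/27) = 27/7.

R = 27/7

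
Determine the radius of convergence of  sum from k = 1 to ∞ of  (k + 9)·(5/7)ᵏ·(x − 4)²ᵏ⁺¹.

R = √35/5

By the ratio test, |a_{k+1}/a_k| = [((k+1) + 9)/(k + 9)] · 5/7 → 5/7.
Successive powers of (x − 4) differ by 2, so the series converges when |x − 4|² · 5/7 < 1, i.e. |x − 4| < √(7/5). So R = √35/5.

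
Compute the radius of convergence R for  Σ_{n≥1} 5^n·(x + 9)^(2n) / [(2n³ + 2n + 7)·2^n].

Apply the ratio test: |a_{n+1}| / |a_n| = [(2n³ + 2n + 7)/(2(n+1)³ + 2(n+1) + 7)] · 5/2, which tends to 5/2 as n → ∞.
Successive powers of (x + 9) differ by 2, so the series converges when |x + 9|² · 5/2 < 1, i.e. |x + 9| < √(2/5). So R = √10/5.

R = √10/5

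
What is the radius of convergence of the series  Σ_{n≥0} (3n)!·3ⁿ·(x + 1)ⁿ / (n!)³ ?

R = 1/81

The ratio of consecutive coefficients is (3n+1)·(3n+2)·(3n+3)/(n+1)³ · 3 → 81.
Thus R = 1/(81) = 1/81.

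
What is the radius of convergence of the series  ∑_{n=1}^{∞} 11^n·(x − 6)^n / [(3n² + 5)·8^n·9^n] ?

The ratio of consecutive coefficients is [(3n² + 5)/(3(n+1)² + 5)] · 11/(8·9) → 11/72.
Thus R = 1/(11/72) = 72/11.

R = 72/11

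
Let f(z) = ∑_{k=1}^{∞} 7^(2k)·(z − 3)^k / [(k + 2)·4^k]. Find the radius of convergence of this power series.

The ratio of consecutive coefficients is [(k + 2)/((k+1) + 2)] · 49/4 → 49/4.
Thus R = 1/(49/4) = 4/49.

R = 4/49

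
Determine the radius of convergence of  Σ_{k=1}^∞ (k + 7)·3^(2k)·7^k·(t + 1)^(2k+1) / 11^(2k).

By the ratio test, |a_{k+1}/a_k| = [((k+1) + 7)/(k + 7)] · 9·7/121 → 63/121.
Since the exponent of (t + 1) increases by 2 each term, convergence requires |t + 1|² < 121/63, hence R = 11√7/21.

R = 11√7/21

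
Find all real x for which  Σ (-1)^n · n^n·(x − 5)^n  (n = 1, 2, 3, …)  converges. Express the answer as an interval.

By the Cauchy root test, |a_n|^(1/n) = n → ∞.
The root grows without bound, so R = 0 (convergence only at x = 5).

{5}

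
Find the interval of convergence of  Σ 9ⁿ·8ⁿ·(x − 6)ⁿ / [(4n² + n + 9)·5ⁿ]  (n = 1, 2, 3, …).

The ratio of consecutive coefficients is [(4n² + n + 9)/(4(n+1)² + (n+1) + 9)] · 9·8/5 → 72/5.
Thus R = 1/(72/5) = 5/72.
At x = 437/72: the terms are on the order of 1/n², so the series converges absolutely by comparison with the p-series (p = 2 > 1).
Endpoint x = 427/72: the series is dominated by a constant times Σ 1/n², which converges (p = 2 > 1).

[427/72, 437/72]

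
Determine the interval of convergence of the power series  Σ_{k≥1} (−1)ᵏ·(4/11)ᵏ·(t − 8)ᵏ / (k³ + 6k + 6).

Apply the ratio test: |a_{k+1}| / |a_k| = [(k³ + 6k + 6)/((k+1)³ + 6(k+1) + 6)] · 4/11, which tends to 4/11 as k → ∞.
Thus R = 1/(4/11) = 11/4.
When t = 43/4, absolute convergence follows by limit comparison with Σ 1/k³.
When t = 21/4, absolute convergence follows by limit comparison with Σ 1/k³.

[21/4, 43/4]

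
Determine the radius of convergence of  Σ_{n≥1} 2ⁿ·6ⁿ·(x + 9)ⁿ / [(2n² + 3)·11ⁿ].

Ratio test: |a_{n+1}/a_n| = [(2n² + 3)/(2(n+1)² + 3)] · 2·6/11 → 12/11 as n → ∞.
Hence the series converges for |x + 9| < 1/(12/11) = 11/12, so the radius of convergence is 11/12.

R = 11/12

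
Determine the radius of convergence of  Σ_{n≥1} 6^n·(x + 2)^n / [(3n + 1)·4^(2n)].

Ratio test: |a_{n+1}/a_n| = [(3n + 1)/(3(n+1) + 1)] · 6/16 → 3/8 as n → ∞.
Convergence for |x + 2| · 3/8 < 1, i.e. |x + 2| < 8/3. So R = 8/3.

R = 8/3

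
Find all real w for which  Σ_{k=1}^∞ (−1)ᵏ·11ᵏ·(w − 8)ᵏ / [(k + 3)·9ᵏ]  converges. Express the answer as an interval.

(79/11, 97/11]

Ratio test: |a_{k+1}/a_k| = [(k + 3)/((k+1) + 3)] · 11/9 → 11/9 as k → ∞.
Hence the series converges for |w − 8| < 1/(11/9) = 9/11, so the radius of convergence is 9/11.
Endpoint w = 97/11: the terms alternate in sign and decrease monotonically to 0 in absolute value (size ~ c/k), so the alternating series test gives convergence.
Endpoint w = 79/11: the terms behave like c/k; limit comparison with the harmonic series gives divergence.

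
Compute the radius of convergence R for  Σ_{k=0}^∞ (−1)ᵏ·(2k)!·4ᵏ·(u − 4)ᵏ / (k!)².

By the ratio test, |a_{k+1}/a_k| = (2k+1)·(2k+2)/(k+1)² · 4 → 16.
Hence the series converges for |u − 4| < 1/(16) = 1/16, so the radius of convergence is 1/16.

R = 1/16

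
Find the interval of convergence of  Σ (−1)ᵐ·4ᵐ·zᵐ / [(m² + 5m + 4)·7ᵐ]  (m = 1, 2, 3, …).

[-7/4, 7/4]

Apply the ratio test: |a_{m+1}| / |a_m| = [(m² + 5m + 4)/((m+1)² + 5(m+1) + 4)] · 4/7, which tends to 4/7 as m → ∞.
Thus R = 1/(4/7) = 7/4.
When z = 7/4, absolute convergence follows by limit comparison with Σ 1/m².
Check z = -7/4: the series is dominated by a constant times Σ 1/m², which converges (p = 2 > 1).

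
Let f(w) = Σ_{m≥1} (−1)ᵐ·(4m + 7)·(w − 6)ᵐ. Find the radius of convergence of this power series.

By the ratio test, |a_{m+1}/a_m| = (4(m+1) + 7)/(4m + 7) → 1.
Hence R = 1.

R = 1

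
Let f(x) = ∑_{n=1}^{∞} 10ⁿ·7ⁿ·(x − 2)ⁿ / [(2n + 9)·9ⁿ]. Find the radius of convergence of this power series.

Apply the ratio test: |a_{n+1}| / |a_n| = [(2n + 9)/(2(n+1) + 9)] · 10·7/9, which tends to 70/9 as n → ∞.
Hence the series converges for |x − 2| < 1/(70/9) = 9/70, so the radius of convergence is 9/70.

R = 9/70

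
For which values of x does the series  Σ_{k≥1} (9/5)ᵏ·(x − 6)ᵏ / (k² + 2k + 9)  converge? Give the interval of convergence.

The ratio of consecutive coefficients is [(k² + 2k + 9)/((k+1)² + 2(k+1) + 9)] · 9/5 → 9/5.
Convergence for |x − 6| · 9/5 < 1, i.e. |x − 6| < 5/9. So R = 5/9.
Endpoint x = 59/9: absolute convergence follows by limit comparison with Σ 1/k².
Endpoint x = 49/9: absolute convergence follows by limit comparison with Σ 1/k².

[49/9, 59/9]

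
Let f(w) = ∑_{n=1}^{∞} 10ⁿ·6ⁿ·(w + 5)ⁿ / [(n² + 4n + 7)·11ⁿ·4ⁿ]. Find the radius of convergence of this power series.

R = 11/15

Ratio test: |a_{n+1}/a_n| = [(n² + 4n + 7)/((n+1)² + 4(n+1) + 7)] · 10·6/(11·4) → 15/11 as n → ∞.
Thus R = 1/(15/11) = 11/15.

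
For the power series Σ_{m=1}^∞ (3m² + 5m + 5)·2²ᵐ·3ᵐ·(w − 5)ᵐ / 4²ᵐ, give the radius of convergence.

R = 4/3

The ratio of consecutive coefficients is [(3(m+1)² + 5(m+1) + 5)/(3m² + 5m + 5)] · 4·3/16 → 3/4.
The series converges when 3/4 · |w − 5| < 1, giving R = 4/3.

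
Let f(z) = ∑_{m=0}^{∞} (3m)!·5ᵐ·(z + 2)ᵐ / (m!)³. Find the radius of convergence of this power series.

By the ratio test, |a_{m+1}/a_m| = (3m+1)·(3m+2)·(3m+3)/(m+1)³ · 5 → 135.
The series converges when 135 · |z + 2| < 1, giving R = 1/135.

R = 1/135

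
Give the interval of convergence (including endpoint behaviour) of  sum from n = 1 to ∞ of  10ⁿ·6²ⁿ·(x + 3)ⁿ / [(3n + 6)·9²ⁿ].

[-129/40, -111/40)

By the ratio test, |a_{n+1}/a_n| = [(3n + 6)/(3(n+1) + 6)] · 10·36/81 → 40/9.
Convergence for |x + 3| · 40/9 < 1, i.e. |x + 3| < 9/40. So R = 9/40.
When x = -111/40, comparison with the harmonic series Σ 1/n shows the series diverges.
At x = -129/40: convergence follows from the alternating series test (terms decrease monotonically to 0).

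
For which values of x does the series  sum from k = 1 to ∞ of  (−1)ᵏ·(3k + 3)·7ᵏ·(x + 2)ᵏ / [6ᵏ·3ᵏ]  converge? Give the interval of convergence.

Ratio test: |a_{k+1}/a_k| = [(3(k+1) + 3)/(3k + 3)] · 7/(6·3) → 7/18 as k → ∞.
Convergence for |x + 2| · 7/18 < 1, i.e. |x + 2| < 18/7. So R = 18/7.
At x = 4/7: the terms have absolute value of order k, which does not tend to 0, so the series diverges by the divergence test.
When x = -32/7, the terms have absolute value of order k, which does not tend to 0, so the series diverges by the divergence test.

(-32/7, 4/7)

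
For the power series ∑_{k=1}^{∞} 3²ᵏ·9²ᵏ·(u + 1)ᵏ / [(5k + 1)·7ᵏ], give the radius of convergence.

Apply the ratio test: |a_{k+1}| / |a_k| = [(5k + 1)/(5(k+1) + 1)] · 9·81/7, which tends to 729/7 as k → ∞.
Convergence for |u + 1| · 729/7 < 1, i.e. |u + 1| < 7/729. So R = 7/729.

R = 7/729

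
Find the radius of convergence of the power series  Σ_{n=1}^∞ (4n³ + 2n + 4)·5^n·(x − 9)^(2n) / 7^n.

R = √35/5

By the ratio test, |a_{n+1}/a_n| = [(4(n+1)³ + 2(n+1) + 4)/(4n³ + 2n + 4)] · 5/7 → 5/7.
Successive powers of (x − 9) differ by 2, so the series converges when |x − 9|² · 5/7 < 1, i.e. |x − 9| < √(7/5). So R = √35/5.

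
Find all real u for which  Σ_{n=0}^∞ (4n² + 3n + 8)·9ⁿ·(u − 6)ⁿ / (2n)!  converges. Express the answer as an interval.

(−∞, ∞)

Ratio test: |a_{n+1}/a_n| = (4(n+1)² + 3(n+1) + 8)/(4n² + 3n + 8) · 9 · 1/[(2n+1)·(2n+2)] → 0 as n → ∞.
Since the limit is 0 < 1 for every u, the series converges on all of ℝ and R = ∞.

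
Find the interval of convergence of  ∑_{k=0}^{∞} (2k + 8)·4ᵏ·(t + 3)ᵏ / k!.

(−∞, ∞)

Ratio test: |a_{k+1}/a_k| = (2(k+1) + 8)/(2k + 8) · 4 · 1/(k+1) → 0 as k → ∞.
The limit is 0, so the series converges for all t; R = ∞.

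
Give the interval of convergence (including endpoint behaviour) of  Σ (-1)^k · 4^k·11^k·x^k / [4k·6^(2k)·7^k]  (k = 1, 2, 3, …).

The ratio of consecutive coefficients is [4k/4(k+1)] · 4·11/(36·7) → 11/63.
Convergence for |x| · 11/63 < 1, i.e. |x| < 63/11. So R = 63/11.
Endpoint x = 63/11: the terms alternate in sign and decrease monotonically to 0 in absolute value (size ~ c/k), so the alternating series test gives convergence.
Endpoint x = -63/11: the terms behave like c/k; limit comparison with the harmonic series gives divergence.

(-63/11, 63/11]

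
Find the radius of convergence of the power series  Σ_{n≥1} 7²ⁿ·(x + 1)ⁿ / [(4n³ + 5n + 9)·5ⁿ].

Ratio test: |a_{n+1}/a_n| = [(4n³ + 5n + 9)/(4(n+1)³ + 5(n+1) + 9)] · 49/5 → 49/5 as n → ∞.
Thus R = 1/(49/5) = 5/49.

R = 5/49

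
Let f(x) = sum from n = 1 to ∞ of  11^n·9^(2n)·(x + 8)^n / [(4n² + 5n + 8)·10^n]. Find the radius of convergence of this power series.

Ratio test: |a_{n+1}/a_n| = [(4n² + 5n + 8)/(4(n+1)² + 5(n+1) + 8)] · 11·81/10 → 891/10 as n → ∞.
The series converges when 891/10 · |x + 8| < 1, giving R = 10/891.

R = 10/891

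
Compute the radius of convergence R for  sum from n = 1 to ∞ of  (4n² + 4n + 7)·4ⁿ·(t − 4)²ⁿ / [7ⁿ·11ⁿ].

R = √77/2

By the ratio test, |a_{n+1}/a_n| = [(4(n+1)² + 4(n+1) + 7)/(4n² + 4n + 7)] · 4/(7·11) → 4/77.
Writing y = (t − 4)², the series in y has radius 77/4, so |t − 4| < √(77/4) and R = √77/2.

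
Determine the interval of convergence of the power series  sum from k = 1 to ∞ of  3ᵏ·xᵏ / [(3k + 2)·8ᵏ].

[-8/3, 8/3)

Apply the ratio test: |a_{k+1}| / |a_k| = [(3k + 2)/(3(k+1) + 2)] · 3/8, which tends to 3/8 as k → ∞.
The series converges when 3/8 · |x| < 1, giving R = 8/3.
Endpoint x = 8/3: the terms behave like c/k; limit comparison with the harmonic series gives divergence.
Check x = -8/3: convergence follows from the alternating series test (terms decrease monotonically to 0).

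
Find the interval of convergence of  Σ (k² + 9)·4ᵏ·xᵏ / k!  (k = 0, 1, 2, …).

By the ratio test, |a_{k+1}/a_k| = ((k+1)² + 9)/(k² + 9) · 4 · 1/(k+1) → 0.
Since the limit is 0 < 1 for every x, the series converges on all of ℝ and R = ∞.

(−∞, ∞)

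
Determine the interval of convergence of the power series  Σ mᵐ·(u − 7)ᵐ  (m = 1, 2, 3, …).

{7}

By the Cauchy root test, |a_m|^(1/m) = m → ∞.
Since the m-th root of |a_m| is unbounded, the series converges only at u = 7; R = 0.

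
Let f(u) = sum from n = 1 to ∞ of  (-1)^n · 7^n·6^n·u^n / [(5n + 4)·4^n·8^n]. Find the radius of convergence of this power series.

Ratio test: |a_{n+1}/a_n| = [(5n + 4)/(5(n+1) + 4)] · 7·6/(4·8) → 21/16 as n → ∞.
The series converges when 21/16 · |u| < 1, giving R = 16/21.

R = 16/21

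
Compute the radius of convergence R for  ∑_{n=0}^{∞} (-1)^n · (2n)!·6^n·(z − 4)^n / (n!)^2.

By the ratio test, |a_{n+1}/a_n| = (2n+1)·(2n+2)/(n+1)² · 6 → 24.
The series converges when 24 · |z − 4| < 1, giving R = 1/24.

R = 1/24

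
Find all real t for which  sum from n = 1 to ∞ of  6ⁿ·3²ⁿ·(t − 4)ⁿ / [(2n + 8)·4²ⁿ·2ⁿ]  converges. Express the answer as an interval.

Apply the ratio test: |a_{n+1}| / |a_n| = [(2n + 8)/(2(n+1) + 8)] · 6·9/(16·2), which tends to 27/16 as n → ∞.
Thus R = 1/(27/16) = 16/27.
When t = 124/27, comparison with the harmonic series Σ 1/n shows the series diverges.
At t = 92/27: convergence follows from the alternating series test (terms decrease monotonically to 0).

[92/27, 124/27)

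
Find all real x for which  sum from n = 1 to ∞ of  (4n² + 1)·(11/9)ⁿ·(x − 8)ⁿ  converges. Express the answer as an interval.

(79/11, 97/11)

The ratio of consecutive coefficients is [(4(n+1)² + 1)/(4n² + 1)] · 11/9 → 11/9.
Hence the series converges for |x − 8| < 1/(11/9) = 9/11, so the radius of convergence is 9/11.
Check x = 97/11: the terms do not tend to 0, so the series diverges.
At x = 79/11: the terms have absolute value of order n², which does not tend to 0, so the series diverges by the divergence test.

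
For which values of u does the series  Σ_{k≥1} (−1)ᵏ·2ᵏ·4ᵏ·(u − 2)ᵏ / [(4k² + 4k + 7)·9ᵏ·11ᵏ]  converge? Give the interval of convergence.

Apply the ratio test: |a_{k+1}| / |a_k| = [(4k² + 4k + 7)/(4(k+1)² + 4(k+1) + 7)] · 2·4/(9·11), which tends to 8/99 as k → ∞.
Convergence for |u − 2| · 8/99 < 1, i.e. |u − 2| < 99/8. So R = 99/8.
When u = 115/8, the series is dominated by a constant times Σ 1/k², which converges (p = 2 > 1).
At u = -83/8: the series is dominated by a constant times Σ 1/k², which converges (p = 2 > 1).

[-83/8, 115/8]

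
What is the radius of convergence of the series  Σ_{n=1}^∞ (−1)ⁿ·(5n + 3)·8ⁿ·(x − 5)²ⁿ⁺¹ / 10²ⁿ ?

R = 5√2/2

Apply the ratio test: |a_{n+1}| / |a_n| = [(5(n+1) + 3)/(5n + 3)] · 8/100, which tends to 2/25 as n → ∞.
Writing y = (x − 5)², the series in y has radius 25/2, so |x − 5| < √(25/2) and R = 5√2/2.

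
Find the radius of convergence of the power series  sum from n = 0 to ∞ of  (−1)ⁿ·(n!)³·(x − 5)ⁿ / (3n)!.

Apply the ratio test: |a_{n+1}| / |a_n| = (n+1)³/[(3n+1)·(3n+2)·(3n+3)], which tends to 1/27 as n → ∞.
The series converges when 1/27 · |x − 5| < 1, giving R = 27.

R = 27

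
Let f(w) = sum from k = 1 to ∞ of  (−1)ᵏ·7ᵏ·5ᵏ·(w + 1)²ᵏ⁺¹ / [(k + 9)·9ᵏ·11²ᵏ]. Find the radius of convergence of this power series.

R = 33√35/35

Apply the ratio test: |a_{k+1}| / |a_k| = [(k + 9)/((k+1) + 9)] · 7·5/(9·121), which tends to 35/1089 as k → ∞.
Writing y = (w + 1)², the series in y has radius 1089/35, so |w + 1| < √(1089/35) and R = 33√35/35.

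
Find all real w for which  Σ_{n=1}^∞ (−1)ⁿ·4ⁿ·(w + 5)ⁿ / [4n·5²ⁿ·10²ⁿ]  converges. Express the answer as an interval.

(-630, 620]

By the ratio test, |a_{n+1}/a_n| = [4n/4(n+1)] · 4/(25·100) → 1/625.
Thus R = 1/(1/625) = 625.
At w = 620: the terms alternate in sign and decrease monotonically to 0 in absolute value (size ~ c/n), so the alternating series test gives convergence.
Check w = -630: the terms are asymptotic to a nonzero constant times 1/n, so the series diverges by limit comparison with Σ 1/n.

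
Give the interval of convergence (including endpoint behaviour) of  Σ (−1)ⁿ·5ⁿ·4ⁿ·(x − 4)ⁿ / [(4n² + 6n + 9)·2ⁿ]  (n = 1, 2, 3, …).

By the ratio test, |a_{n+1}/a_n| = [(4n² + 6n + 9)/(4(n+1)² + 6(n+1) + 9)] · 5·4/2 → 10.
Thus R = 1/(10) = 1/10.
Endpoint x = 41/10: the series is dominated by a constant times Σ 1/n², which converges (p = 2 > 1).
Endpoint x = 39/10: the series is dominated by a constant times Σ 1/n², which converges (p = 2 > 1).

[39/10, 41/10]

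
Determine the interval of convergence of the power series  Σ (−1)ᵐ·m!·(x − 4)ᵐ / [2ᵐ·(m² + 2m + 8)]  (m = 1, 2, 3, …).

By the ratio test, |a_{m+1}/a_m| = (m+1) · 1/2 · (m² + 2m + 8)/((m+1)² + 2(m+1) + 8) → ∞.
Since the ratio → ∞, the series diverges for every x ≠ 4, and R = 0.

{4}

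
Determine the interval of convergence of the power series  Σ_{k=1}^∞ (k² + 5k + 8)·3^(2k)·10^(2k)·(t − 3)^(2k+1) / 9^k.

Apply the ratio test: |a_{k+1}| / |a_k| = [((k+1)² + 5(k+1) + 8)/(k² + 5k + 8)] · 9·100/9, which tends to 100 as k → ∞.
Successive powers of (t − 3) differ by 2, so the series converges when |t − 3|² · 100 < 1, i.e. |t − 3| < √(1/100) = 1/10. So R = 1/10.
At t = 31/10: the terms have absolute value of order k², which does not tend to 0, so the series diverges by the divergence test.
When t = 29/10, the terms do not tend to 0, so the series diverges.

(29/10, 31/10)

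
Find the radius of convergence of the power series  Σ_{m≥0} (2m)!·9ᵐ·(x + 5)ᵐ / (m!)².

Apply the ratio test: |a_{m+1}| / |a_m| = (2m+1)·(2m+2)/(m+1)² · 9, which tends to 36 as m → ∞.
The series converges when 36 · |x + 5| < 1, giving R = 1/36.

R = 1/36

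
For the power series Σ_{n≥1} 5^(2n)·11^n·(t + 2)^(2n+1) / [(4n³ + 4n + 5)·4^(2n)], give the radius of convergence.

R = 4√11/55

Ratio test: |a_{n+1}/a_n| = [(4n³ + 4n + 5)/(4(n+1)³ + 4(n+1) + 5)] · 25·11/16 → 275/16 as n → ∞.
Writing y = (t + 2)², the series in y has radius 16/275, so |t + 2| < √(16/275) and R = 4√11/55.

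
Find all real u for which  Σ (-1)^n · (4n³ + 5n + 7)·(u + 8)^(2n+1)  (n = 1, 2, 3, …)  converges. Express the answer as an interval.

(-9, -7)

Ratio test: |a_{n+1}/a_n| = (4(n+1)³ + 5(n+1) + 7)/(4n³ + 5n + 7) → 1 as n → ∞.
Writing y = (u + 8)², the series in y has radius 1, so |u + 8| < √(1) = 1 and R = 1.
Check u = -7: the terms do not tend to 0, so the series diverges.
Check u = -9: the terms have absolute value of order n³, which does not tend to 0, so the series diverges by the divergence test.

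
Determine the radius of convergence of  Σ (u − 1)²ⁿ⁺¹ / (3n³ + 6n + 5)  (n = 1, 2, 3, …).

Ratio test: |a_{n+1}/a_n| = (3n³ + 6n + 5)/(3(n+1)³ + 6(n+1) + 5) → 1 as n → ∞.
Since the exponent of (u − 1) increases by 2 each term, convergence requires |u − 1|² < 1, hence R = 1.

R = 1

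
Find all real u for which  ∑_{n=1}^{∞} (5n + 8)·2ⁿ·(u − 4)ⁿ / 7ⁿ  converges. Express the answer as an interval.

The ratio of consecutive coefficients is [(5(n+1) + 8)/(5n + 8)] · 2/7 → 2/7.
Thus R = 1/(2/7) = 7/2.
Check u = 15/2: the terms do not tend to 0, so the series diverges.
Check u = 1/2: the n-th term does not approach 0; divergence by the term test.

(1/2, 15/2)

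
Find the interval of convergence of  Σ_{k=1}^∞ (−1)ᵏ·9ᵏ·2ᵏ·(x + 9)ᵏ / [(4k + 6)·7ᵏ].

Ratio test: |a_{k+1}/a_k| = [(4k + 6)/(4(k+1) + 6)] · 9·2/7 → 18/7 as k → ∞.
Hence the series converges for |x + 9| < 1/(18/7) = 7/18, so the radius of convergence is 7/18.
At x = -155/18: the terms alternate in sign and decrease monotonically to 0 in absolute value (size ~ c/k), so the alternating series test gives convergence.
Check x = -169/18: the terms behave like c/k; limit comparison with the harmonic series gives divergence.

(-169/18, -155/18]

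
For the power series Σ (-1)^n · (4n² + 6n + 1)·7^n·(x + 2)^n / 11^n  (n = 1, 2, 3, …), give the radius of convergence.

Apply the ratio test: |a_{n+1}| / |a_n| = [(4(n+1)² + 6(n+1) + 1)/(4n² + 6n + 1)] · 7/11, which tends to 7/11 as n → ∞.
Convergence for |x + 2| · 7/11 < 1, i.e. |x + 2| < 11/7. So R = 11/7.

R = 11/7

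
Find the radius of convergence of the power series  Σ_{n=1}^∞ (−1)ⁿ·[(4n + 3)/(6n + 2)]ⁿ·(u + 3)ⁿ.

Applying the root test, |a_n|^(1/n) = (4n + 3)/(6n + 2) → 2/3.
The series converges when 2/3 · |u + 3| < 1, giving R = 3/2.

R = 3/2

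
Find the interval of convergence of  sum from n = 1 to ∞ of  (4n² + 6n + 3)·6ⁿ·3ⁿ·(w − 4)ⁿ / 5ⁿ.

(67/18, 77/18)

Apply the ratio test: |a_{n+1}| / |a_n| = [(4(n+1)² + 6(n+1) + 3)/(4n² + 6n + 3)] · 6·3/5, which tends to 18/5 as n → ∞.
Convergence for |w − 4| · 18/5 < 1, i.e. |w − 4| < 5/18. So R = 5/18.
Check w = 77/18: the terms have absolute value of order n², which does not tend to 0, so the series diverges by the divergence test.
At w = 67/18: the n-th term does not approach 0; divergence by the term test.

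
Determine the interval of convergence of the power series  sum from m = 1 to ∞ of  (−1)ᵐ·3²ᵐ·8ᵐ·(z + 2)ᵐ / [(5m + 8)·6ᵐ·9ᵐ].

(-11/4, -5/4]

Ratio test: |a_{m+1}/a_m| = [(5m + 8)/(5(m+1) + 8)] · 9·8/(6·9) → 4/3 as m → ∞.
Convergence for |z + 2| · 4/3 < 1, i.e. |z + 2| < 3/4. So R = 3/4.
When z = -5/4, the terms alternate in sign and decrease monotonically to 0 in absolute value (size ~ c/m), so the alternating series test gives convergence.
Check z = -11/4: comparison with the harmonic series Σ 1/m shows the series diverges.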